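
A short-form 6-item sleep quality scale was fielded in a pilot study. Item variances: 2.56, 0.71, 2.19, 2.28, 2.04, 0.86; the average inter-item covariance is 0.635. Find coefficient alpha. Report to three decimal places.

Σσ²ᵢ = 2.56 + 0.71 + 2.19 + 2.28 + 2.04 + 0.86 = 10.64
Sum of the 15 distinct covariances = 15 × 0.635 = 9.525
total variance = Σσ²ᵢ + 2·Σcov = 10.64 + 2 × 9.525 = 29.690
α = (6/5)·(1 − 10.64/29.690) = 0.770

α = 0.770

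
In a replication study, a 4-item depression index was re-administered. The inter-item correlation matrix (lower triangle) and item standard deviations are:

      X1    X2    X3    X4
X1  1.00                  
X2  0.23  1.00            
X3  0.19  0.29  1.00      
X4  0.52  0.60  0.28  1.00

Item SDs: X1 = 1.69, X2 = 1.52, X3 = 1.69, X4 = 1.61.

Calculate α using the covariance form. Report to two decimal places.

α = 0.68

Σσ²ᵢ = 1.69² + 1.52² + 1.69² + 1.61² = 10.6147
Covariances σ_ij = r_ij · s_i · s_j:
  σ(X1,X2) = 0.23 × 1.69 × 1.52 = 0.5908
  σ(X1,X3) = 0.19 × 1.69 × 1.69 = 0.5427
  σ(X1,X4) = 0.52 × 1.69 × 1.61 = 1.4149
  σ(X2,X3) = 0.29 × 1.52 × 1.69 = 0.7450
  σ(X2,X4) = 0.60 × 1.52 × 1.61 = 1.4683
  σ(X3,X4) = 0.28 × 1.69 × 1.61 = 0.7619
σ²_T = Σσ²ᵢ + 2·Σσ_ij = 10.6147 + 2 × 5.5236 = 21.6619
α = (4/3)·(1 − 10.6147/21.6619) = 0.68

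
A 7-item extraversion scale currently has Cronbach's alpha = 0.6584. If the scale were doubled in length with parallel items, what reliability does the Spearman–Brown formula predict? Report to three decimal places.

Length factor m = 2
α' = m·α / (1 + (m−1)·α)
   = 2 × 0.6584 / (1 + (2 − 1) × 0.6584)
   = 1.3168 / 1.6584 = 0.794

predicted reliability = 0.794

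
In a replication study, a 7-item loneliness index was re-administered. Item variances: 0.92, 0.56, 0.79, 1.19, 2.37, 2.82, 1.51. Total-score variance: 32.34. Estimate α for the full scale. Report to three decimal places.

α = 0.800

Σσ²ᵢ = 0.92 + 0.56 + 0.79 + 1.19 + 2.37 + 2.82 + 1.51 = 10.16
α = (k/(k−1))·(1 − Σσ²ᵢ/total variance) = (7/6)·(1 − 10.16/32.34) = 0.800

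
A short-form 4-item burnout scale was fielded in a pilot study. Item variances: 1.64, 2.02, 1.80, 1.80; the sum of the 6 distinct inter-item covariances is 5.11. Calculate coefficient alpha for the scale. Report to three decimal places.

sum of item variances = 1.64 + 2.02 + 1.80 + 1.80 = 7.26
Sum of distinct covariances = 5.11
σ²_T = sum of item variances + 2·Σcov = 7.26 + 2 × 5.11 = 17.48
α = (4/3)·(1 − 7.26/17.48) = 0.780

coefficient alpha = 0.780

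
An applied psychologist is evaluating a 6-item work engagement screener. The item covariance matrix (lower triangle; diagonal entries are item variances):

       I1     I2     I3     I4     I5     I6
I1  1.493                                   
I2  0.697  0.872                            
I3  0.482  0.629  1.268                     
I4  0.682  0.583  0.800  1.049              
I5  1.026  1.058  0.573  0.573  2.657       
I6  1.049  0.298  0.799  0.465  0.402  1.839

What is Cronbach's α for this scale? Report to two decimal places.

Cronbach's α = 0.83

ΣVar(i) = 1.493 + 0.872 + 1.268 + 1.049 + 2.657 + 1.839 = 9.178
Sum of the distinct covariances = 10.116
σ²_T = 9.178 + 2 × 10.116 = 29.410
α = (k/(k−1))·(1 − ΣVar(i)/σ²_T) = (6/5)·(1 − 9.178/29.410) = 0.83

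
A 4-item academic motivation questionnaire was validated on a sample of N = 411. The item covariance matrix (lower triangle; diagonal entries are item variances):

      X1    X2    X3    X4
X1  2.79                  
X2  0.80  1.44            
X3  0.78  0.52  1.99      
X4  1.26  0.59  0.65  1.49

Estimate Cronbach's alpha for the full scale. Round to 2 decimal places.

α = 0.73

Σσ²ᵢ = 2.79 + 1.44 + 1.99 + 1.49 = 7.71
Sum of the distinct covariances = 4.60
total variance = 7.71 + 2 × 4.60 = 16.91
α = (k/(k−1))·(1 − Σσ²ᵢ/total variance) = (4/3)·(1 − 7.71/16.91) = 0.73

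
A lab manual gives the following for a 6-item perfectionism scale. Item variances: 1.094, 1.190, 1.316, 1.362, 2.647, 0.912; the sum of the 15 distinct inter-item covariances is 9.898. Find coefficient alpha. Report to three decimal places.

ΣVar(i) = 1.094 + 1.190 + 1.316 + 1.362 + 2.647 + 0.912 = 8.521
Sum of distinct covariances = 9.898
σ²_T = ΣVar(i) + 2·Σcov = 8.521 + 2 × 9.898 = 28.317
α = (6/5)·(1 − 8.521/28.317) = 0.839

coefficient alpha = 0.839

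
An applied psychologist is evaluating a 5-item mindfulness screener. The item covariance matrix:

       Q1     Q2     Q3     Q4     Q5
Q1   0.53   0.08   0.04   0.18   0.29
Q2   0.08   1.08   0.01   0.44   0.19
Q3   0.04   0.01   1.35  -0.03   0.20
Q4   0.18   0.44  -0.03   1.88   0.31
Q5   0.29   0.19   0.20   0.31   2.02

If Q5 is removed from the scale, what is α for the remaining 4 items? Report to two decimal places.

Remaining items: Q1, Q2, Q3, Q4 (k = 4).
Σσ²ᵢ = 0.53 + 1.08 + 1.35 + 1.88 = 4.84
σ²_total = 4.84 + 2 × 0.72 = 6.28
α (item deleted) = (4/3)·(1 − 4.84/6.28) = 0.31

α = 0.31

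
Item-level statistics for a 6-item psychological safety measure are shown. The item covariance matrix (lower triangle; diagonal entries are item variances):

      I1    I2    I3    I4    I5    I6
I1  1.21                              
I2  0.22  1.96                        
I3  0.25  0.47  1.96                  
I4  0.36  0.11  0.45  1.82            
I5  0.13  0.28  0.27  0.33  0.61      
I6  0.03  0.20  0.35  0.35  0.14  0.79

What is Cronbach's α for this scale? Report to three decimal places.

α = 0.583

Σσ²ᵢ = 1.21 + 1.96 + 1.96 + 1.82 + 0.61 + 0.79 = 8.35
Sum of the distinct covariances = 3.94
σ²_total = 8.35 + 2 × 3.94 = 16.23
α = (k/(k−1))·(1 − Σσ²ᵢ/σ²_total) = (6/5)·(1 − 8.35/16.23) = 0.583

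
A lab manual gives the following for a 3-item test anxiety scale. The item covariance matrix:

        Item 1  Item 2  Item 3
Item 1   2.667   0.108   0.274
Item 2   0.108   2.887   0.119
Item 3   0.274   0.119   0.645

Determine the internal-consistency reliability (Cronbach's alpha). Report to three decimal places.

Cronbach's alpha = 0.209

ΣVar(i) = 2.667 + 2.887 + 0.645 = 6.199
Sum of the distinct covariances = 0.501
Var(T) = 6.199 + 2 × 0.501 = 7.201
α = (k/(k−1))·(1 − ΣVar(i)/Var(T)) = (3/2)·(1 − 6.199/7.201) = 0.209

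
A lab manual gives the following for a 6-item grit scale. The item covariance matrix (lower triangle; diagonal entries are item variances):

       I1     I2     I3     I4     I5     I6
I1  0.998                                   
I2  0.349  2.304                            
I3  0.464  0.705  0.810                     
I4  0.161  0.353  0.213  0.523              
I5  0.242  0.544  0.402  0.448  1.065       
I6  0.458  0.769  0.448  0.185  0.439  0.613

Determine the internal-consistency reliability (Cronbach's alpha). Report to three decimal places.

Σσᵢ² = 0.998 + 2.304 + 0.810 + 0.523 + 1.065 + 0.613 = 6.313
Sum of the distinct covariances = 6.180
total variance = 6.313 + 2 × 6.180 = 18.673
α = (k/(k−1))·(1 − Σσᵢ²/total variance) = (6/5)·(1 − 6.313/18.673) = 0.794

Cronbach's alpha = 0.794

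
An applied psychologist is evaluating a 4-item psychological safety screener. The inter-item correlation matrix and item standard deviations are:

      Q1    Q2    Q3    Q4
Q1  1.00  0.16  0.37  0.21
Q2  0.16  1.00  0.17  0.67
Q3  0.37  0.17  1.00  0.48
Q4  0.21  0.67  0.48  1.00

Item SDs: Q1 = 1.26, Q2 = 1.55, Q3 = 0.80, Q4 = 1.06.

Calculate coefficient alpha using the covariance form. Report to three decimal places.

Σσ²ᵢ = 1.26² + 1.55² + 0.80² + 1.06² = 5.7537
Covariances σ_ij = r_ij · s_i · s_j:
  σ(Q1,Q2) = 0.16 × 1.26 × 1.55 = 0.3125
  σ(Q1,Q3) = 0.37 × 1.26 × 0.80 = 0.3730
  σ(Q1,Q4) = 0.21 × 1.26 × 1.06 = 0.2805
  σ(Q2,Q3) = 0.17 × 1.55 × 0.80 = 0.2108
  σ(Q2,Q4) = 0.67 × 1.55 × 1.06 = 1.1008
  σ(Q3,Q4) = 0.48 × 0.80 × 1.06 = 0.4070
σ²_T = Σσ²ᵢ + 2·Σσ_ij = 5.7537 + 2 × 2.6846 = 11.1229
α = (4/3)·(1 − 5.7537/11.1229) = 0.644

α = 0.644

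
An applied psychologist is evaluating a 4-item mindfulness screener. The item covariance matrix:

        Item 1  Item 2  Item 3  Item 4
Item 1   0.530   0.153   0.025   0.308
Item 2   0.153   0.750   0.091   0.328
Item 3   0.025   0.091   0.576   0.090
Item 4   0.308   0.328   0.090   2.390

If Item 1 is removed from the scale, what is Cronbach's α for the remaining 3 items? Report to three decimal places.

Remaining items: Item 2, Item 3, Item 4 (k = 3).
ΣVar(i) = 0.750 + 0.576 + 2.390 = 3.716
total variance = 3.716 + 2 × 0.509 = 4.734
α (item deleted) = (3/2)·(1 − 3.716/4.734) = 0.323

Cronbach's α = 0.323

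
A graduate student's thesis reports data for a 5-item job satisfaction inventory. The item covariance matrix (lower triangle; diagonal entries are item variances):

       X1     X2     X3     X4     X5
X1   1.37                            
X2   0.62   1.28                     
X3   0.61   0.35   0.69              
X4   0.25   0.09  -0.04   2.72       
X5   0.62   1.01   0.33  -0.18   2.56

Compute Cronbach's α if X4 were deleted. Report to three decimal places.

Remaining items: X1, X2, X3, X5 (k = 4).
ΣVar(i) = 1.37 + 1.28 + 0.69 + 2.56 = 5.90
total variance = 5.90 + 2 × 3.54 = 12.98
α (item deleted) = (4/3)·(1 − 5.90/12.98) = 0.727

Cronbach's α = 0.727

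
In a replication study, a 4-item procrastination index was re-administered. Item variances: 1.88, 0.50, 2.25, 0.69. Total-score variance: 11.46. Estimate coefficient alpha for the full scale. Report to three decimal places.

ΣVar(i) = 1.88 + 0.50 + 2.25 + 0.69 = 5.32
α = (k/(k−1))·(1 − ΣVar(i)/σ²_T) = (4/3)·(1 − 5.32/11.46) = 0.714

coefficient alpha = 0.714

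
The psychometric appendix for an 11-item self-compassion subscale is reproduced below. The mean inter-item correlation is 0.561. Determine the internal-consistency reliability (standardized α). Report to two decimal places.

standardized α = 0.93

Standardized α = k·r̄ / (1 + (k−1)·r̄) = 11 × 0.561 / (1 + 10 × 0.561)
  = 6.1710 / 6.6100 = 0.93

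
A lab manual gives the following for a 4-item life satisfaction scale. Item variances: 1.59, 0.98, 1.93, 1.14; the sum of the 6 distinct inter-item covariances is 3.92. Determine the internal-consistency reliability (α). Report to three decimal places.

α = 0.775

Σσ²ᵢ = 1.59 + 0.98 + 1.93 + 1.14 = 5.64
Sum of distinct covariances = 3.92
σ²_T = Σσ²ᵢ + 2·Σcov = 5.64 + 2 × 3.92 = 13.48
α = (4/3)·(1 − 5.64/13.48) = 0.775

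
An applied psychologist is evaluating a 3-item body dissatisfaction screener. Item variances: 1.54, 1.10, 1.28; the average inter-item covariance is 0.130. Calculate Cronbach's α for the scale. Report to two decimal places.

α = 0.25

sum of item variances = 1.54 + 1.10 + 1.28 = 3.92
Sum of the 3 distinct covariances = 3 × 0.130 = 0.390
Var(T) = sum of item variances + 2·Σcov = 3.92 + 2 × 0.390 = 4.700
α = (3/2)·(1 − 3.92/4.700) = 0.25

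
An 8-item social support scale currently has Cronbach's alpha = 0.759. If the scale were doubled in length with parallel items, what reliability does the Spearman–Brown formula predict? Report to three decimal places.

predicted reliability = 0.863

Length factor m = 2
α' = m·α / (1 + (m−1)·α)
   = 2 × 0.759 / (1 + (2 − 1) × 0.759)
   = 1.5180 / 1.7590 = 0.863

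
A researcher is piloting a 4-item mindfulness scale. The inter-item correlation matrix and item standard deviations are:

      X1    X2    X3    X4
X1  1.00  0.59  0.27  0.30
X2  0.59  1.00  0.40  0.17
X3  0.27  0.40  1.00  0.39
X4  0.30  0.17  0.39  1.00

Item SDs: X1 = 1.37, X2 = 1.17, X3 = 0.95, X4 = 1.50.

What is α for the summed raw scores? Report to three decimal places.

α = 0.668

Σσ²ᵢ = 1.37² + 1.17² + 0.95² + 1.50² = 6.3983
Covariances σ_ij = r_ij · s_i · s_j:
  σ(X1,X2) = 0.59 × 1.37 × 1.17 = 0.9457
  σ(X1,X3) = 0.27 × 1.37 × 0.95 = 0.3514
  σ(X1,X4) = 0.30 × 1.37 × 1.50 = 0.6165
  σ(X2,X3) = 0.40 × 1.17 × 0.95 = 0.4446
  σ(X2,X4) = 0.17 × 1.17 × 1.50 = 0.2984
  σ(X3,X4) = 0.39 × 0.95 × 1.50 = 0.5557
σ²_T = Σσ²ᵢ + 2·Σσ_ij = 6.3983 + 2 × 3.2123 = 12.8229
α = (4/3)·(1 − 6.3983/12.8229) = 0.668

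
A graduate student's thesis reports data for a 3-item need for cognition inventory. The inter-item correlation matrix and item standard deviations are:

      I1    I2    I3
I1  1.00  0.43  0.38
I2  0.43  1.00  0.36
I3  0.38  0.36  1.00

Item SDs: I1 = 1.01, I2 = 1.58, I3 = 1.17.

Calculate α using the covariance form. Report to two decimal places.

α = 0.64

Σσ²ᵢ = 1.01² + 1.58² + 1.17² = 4.8854
Covariances σ_ij = r_ij · s_i · s_j:
  σ(I1,I2) = 0.43 × 1.01 × 1.58 = 0.6862
  σ(I1,I3) = 0.38 × 1.01 × 1.17 = 0.4490
  σ(I2,I3) = 0.36 × 1.58 × 1.17 = 0.6655
σ²_T = Σσ²ᵢ + 2·Σσ_ij = 4.8854 + 2 × 1.8007 = 8.4868
α = (3/2)·(1 − 4.8854/8.4868) = 0.64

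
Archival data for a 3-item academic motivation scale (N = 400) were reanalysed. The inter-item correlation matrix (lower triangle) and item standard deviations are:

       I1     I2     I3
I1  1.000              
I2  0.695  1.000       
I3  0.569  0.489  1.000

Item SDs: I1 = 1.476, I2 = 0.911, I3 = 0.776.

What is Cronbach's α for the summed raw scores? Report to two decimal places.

Σσ²ᵢ = 1.476² + 0.911² + 0.776² = 3.6107
Covariances σ_ij = r_ij · s_i · s_j:
  σ(I1,I2) = 0.695 × 1.476 × 0.911 = 0.9345
  σ(I1,I3) = 0.569 × 1.476 × 0.776 = 0.6517
  σ(I2,I3) = 0.489 × 0.911 × 0.776 = 0.3457
σ²_T = Σσ²ᵢ + 2·Σσ_ij = 3.6107 + 2 × 1.9319 = 7.4745
α = (3/2)·(1 − 3.6107/7.4745) = 0.78

α = 0.78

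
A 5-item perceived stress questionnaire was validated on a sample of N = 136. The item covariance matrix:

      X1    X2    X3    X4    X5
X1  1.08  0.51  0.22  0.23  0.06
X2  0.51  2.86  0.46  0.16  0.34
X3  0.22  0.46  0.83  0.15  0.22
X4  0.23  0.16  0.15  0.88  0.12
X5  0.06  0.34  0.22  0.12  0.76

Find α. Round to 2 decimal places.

α = 0.54

ΣVar(i) = 1.08 + 2.86 + 0.83 + 0.88 + 0.76 = 6.41
Sum of off-diagonal covariances = 2.47
σ²_total = 6.41 + 2 × 2.47 = 11.35
α = (k/(k−1))·(1 − ΣVar(i)/σ²_total) = (5/4)·(1 − 6.41/11.35) = 0.54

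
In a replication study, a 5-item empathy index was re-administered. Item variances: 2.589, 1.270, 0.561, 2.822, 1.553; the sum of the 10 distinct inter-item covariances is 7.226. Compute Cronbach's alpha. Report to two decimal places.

α = 0.78

Σσᵢ² = 2.589 + 1.270 + 0.561 + 2.822 + 1.553 = 8.795
Sum of distinct covariances = 7.226
σ²_total = Σσᵢ² + 2·Σcov = 8.795 + 2 × 7.226 = 23.247
α = (5/4)·(1 − 8.795/23.247) = 0.78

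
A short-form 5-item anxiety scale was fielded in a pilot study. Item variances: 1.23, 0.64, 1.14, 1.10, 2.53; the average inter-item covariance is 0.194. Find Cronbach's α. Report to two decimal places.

Σσᵢ² = 1.23 + 0.64 + 1.14 + 1.10 + 2.53 = 6.64
Sum of the 10 distinct covariances = 10 × 0.194 = 1.940
σ²_T = Σσᵢ² + 2·Σcov = 6.64 + 2 × 1.940 = 10.520
α = (5/4)·(1 − 6.64/10.520) = 0.46

α = 0.46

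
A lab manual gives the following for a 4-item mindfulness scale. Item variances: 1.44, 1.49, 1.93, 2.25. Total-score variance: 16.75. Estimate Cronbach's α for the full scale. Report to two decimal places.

α = 0.77

Σσᵢ² = 1.44 + 1.49 + 1.93 + 2.25 = 7.11
α = (k/(k−1))·(1 − Σσᵢ²/σ²_total) = (4/3)·(1 − 7.11/16.75) = 0.77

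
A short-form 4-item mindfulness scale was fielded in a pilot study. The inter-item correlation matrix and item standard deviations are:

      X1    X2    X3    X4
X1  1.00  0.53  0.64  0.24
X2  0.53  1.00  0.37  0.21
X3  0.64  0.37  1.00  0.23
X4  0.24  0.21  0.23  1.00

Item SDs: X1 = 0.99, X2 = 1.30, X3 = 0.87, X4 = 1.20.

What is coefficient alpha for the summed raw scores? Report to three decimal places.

Σσ²ᵢ = 0.99² + 1.30² + 0.87² + 1.20² = 4.8670
Covariances σ_ij = r_ij · s_i · s_j:
  σ(X1,X2) = 0.53 × 0.99 × 1.30 = 0.6821
  σ(X1,X3) = 0.64 × 0.99 × 0.87 = 0.5512
  σ(X1,X4) = 0.24 × 0.99 × 1.20 = 0.2851
  σ(X2,X3) = 0.37 × 1.30 × 0.87 = 0.4185
  σ(X2,X4) = 0.21 × 1.30 × 1.20 = 0.3276
  σ(X3,X4) = 0.23 × 0.87 × 1.20 = 0.2401
σ²_T = Σσ²ᵢ + 2·Σσ_ij = 4.8670 + 2 × 2.5046 = 9.8762
α = (4/3)·(1 − 4.8670/9.8762) = 0.676

α = 0.676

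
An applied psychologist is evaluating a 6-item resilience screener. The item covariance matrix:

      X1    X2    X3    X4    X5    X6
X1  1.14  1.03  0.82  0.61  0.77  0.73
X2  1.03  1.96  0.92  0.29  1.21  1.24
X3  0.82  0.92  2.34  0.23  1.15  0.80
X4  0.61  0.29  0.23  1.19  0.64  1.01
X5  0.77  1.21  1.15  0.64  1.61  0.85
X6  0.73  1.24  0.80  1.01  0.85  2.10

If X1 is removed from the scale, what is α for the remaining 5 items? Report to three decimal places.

Remaining items: X2, X3, X4, X5, X6 (k = 5).
Σσ²ᵢ = 1.96 + 2.34 + 1.19 + 1.61 + 2.10 = 9.20
σ²_T = 9.20 + 2 × 8.34 = 25.88
α (item deleted) = (5/4)·(1 − 9.20/25.88) = 0.806

α = 0.806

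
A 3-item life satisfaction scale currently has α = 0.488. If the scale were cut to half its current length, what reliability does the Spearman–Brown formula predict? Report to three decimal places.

predicted reliability = 0.323

Length factor m = 1/2
α' = m·α / (1 − (1−m)·α)
   = 1/2 × 0.488 / (1 − (1 − 1/2) × 0.488)
   = 0.2440 / 0.7560 = 0.323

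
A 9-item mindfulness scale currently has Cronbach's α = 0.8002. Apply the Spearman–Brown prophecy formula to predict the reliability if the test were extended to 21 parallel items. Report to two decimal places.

predicted reliability = 0.90

Length factor m = 21/9 = 2.3333
α' = m·α / (1 + (m−1)·α)
   = 21/9 × 0.8002 / (1 + (21/9 − 1) × 0.8002)
   = 1.8671 / 2.0669 = 0.90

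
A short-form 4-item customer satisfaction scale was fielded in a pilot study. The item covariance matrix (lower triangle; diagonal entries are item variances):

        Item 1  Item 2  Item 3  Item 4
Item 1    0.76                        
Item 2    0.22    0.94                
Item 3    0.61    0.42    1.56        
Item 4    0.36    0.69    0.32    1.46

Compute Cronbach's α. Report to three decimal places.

α = 0.701

Σσᵢ² = 0.76 + 0.94 + 1.56 + 1.46 = 4.72
Sum of the distinct covariances = 2.62
σ²_T = 4.72 + 2 × 2.62 = 9.96
α = (k/(k−1))·(1 − Σσᵢ²/σ²_T) = (4/3)·(1 − 4.72/9.96) = 0.701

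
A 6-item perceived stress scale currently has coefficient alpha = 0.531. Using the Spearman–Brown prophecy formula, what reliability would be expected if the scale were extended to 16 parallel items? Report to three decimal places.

predicted reliability = 0.751

Length factor m = 16/6 = 2.6667
α' = m·α / (1 + (m−1)·α)
   = 16/6 × 0.531 / (1 + (16/6 − 1) × 0.531)
   = 1.4160 / 1.8850 = 0.751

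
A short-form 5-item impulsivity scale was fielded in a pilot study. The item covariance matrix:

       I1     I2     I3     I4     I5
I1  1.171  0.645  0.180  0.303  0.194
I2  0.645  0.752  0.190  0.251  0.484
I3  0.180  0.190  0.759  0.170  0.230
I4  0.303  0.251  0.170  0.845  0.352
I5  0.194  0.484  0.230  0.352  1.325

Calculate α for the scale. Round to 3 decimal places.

Σσᵢ² = 1.171 + 0.752 + 0.759 + 0.845 + 1.325 = 4.852
Sum of off-diagonal covariances = 2.999
σ²_T = 4.852 + 2 × 2.999 = 10.850
α = (k/(k−1))·(1 − Σσᵢ²/σ²_T) = (5/4)·(1 − 4.852/10.850) = 0.691

α = 0.691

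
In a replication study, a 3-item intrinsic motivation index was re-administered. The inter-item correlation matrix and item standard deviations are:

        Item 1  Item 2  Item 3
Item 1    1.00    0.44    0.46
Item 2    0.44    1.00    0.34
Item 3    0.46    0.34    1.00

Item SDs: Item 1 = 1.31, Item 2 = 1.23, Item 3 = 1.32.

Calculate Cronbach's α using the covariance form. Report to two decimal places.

Σσ²ᵢ = 1.31² + 1.23² + 1.32² = 4.9714
Covariances σ_ij = r_ij · s_i · s_j:
  σ(Item 1,Item 2) = 0.44 × 1.31 × 1.23 = 0.7090
  σ(Item 1,Item 3) = 0.46 × 1.31 × 1.32 = 0.7954
  σ(Item 2,Item 3) = 0.34 × 1.23 × 1.32 = 0.5520
σ²_T = Σσ²ᵢ + 2·Σσ_ij = 4.9714 + 2 × 2.0564 = 9.0842
α = (3/2)·(1 − 4.9714/9.0842) = 0.68

Cronbach's α = 0.68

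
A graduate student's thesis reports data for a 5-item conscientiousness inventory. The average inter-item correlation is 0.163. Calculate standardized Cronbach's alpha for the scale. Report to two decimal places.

α = 0.49

Standardized α = k·r̄ / (1 + (k−1)·r̄) = 5 × 0.163 / (1 + 4 × 0.163)
  = 0.8150 / 1.6520 = 0.49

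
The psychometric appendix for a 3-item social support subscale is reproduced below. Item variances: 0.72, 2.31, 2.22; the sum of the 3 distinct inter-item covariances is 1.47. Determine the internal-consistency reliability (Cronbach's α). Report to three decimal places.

Cronbach's α = 0.538

ΣVar(i) = 0.72 + 2.31 + 2.22 = 5.25
Sum of distinct covariances = 1.47
Var(T) = ΣVar(i) + 2·Σcov = 5.25 + 2 × 1.47 = 8.19
α = (3/2)·(1 − 5.25/8.19) = 0.538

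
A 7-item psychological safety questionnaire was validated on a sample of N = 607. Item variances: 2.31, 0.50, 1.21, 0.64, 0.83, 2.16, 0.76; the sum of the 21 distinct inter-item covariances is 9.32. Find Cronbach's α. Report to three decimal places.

Cronbach's α = 0.804

Σσ²ᵢ = 2.31 + 0.50 + 1.21 + 0.64 + 0.83 + 2.16 + 0.76 = 8.41
Sum of distinct covariances = 9.32
σ²_total = Σσ²ᵢ + 2·Σcov = 8.41 + 2 × 9.32 = 27.05
α = (7/6)·(1 − 8.41/27.05) = 0.804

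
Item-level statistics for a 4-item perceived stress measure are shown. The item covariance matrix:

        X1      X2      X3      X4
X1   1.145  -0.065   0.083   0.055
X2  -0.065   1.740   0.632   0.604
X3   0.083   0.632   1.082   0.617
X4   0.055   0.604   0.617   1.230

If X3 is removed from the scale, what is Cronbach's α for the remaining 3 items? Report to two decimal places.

Remaining items: X1, X2, X4 (k = 3).
Σσ²ᵢ = 1.145 + 1.740 + 1.230 = 4.115
Var(T) = 4.115 + 2 × 0.594 = 5.303
α (item deleted) = (3/2)·(1 − 4.115/5.303) = 0.34

α = 0.34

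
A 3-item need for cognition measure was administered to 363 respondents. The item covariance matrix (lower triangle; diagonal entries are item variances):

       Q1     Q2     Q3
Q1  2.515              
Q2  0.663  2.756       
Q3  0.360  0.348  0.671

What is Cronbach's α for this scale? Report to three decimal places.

α = 0.474

ΣVar(i) = 2.515 + 2.756 + 0.671 = 5.942
Sum of the distinct covariances = 1.371
σ²_T = 5.942 + 2 × 1.371 = 8.684
α = (k/(k−1))·(1 − ΣVar(i)/σ²_T) = (3/2)·(1 − 5.942/8.684) = 0.474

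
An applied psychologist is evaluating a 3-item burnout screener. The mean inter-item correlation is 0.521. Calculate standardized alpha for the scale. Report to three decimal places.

Standardized α = k·r̄ / (1 + (k−1)·r̄) = 3 × 0.521 / (1 + 2 × 0.521)
  = 1.5630 / 2.0420 = 0.765

α = 0.765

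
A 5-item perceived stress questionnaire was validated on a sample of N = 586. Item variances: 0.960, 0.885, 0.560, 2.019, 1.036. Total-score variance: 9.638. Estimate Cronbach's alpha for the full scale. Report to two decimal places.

ΣVar(i) = 0.960 + 0.885 + 0.560 + 2.019 + 1.036 = 5.460
α = (k/(k−1))·(1 − ΣVar(i)/Var(T)) = (5/4)·(1 − 5.460/9.638) = 0.54

Cronbach's alpha = 0.54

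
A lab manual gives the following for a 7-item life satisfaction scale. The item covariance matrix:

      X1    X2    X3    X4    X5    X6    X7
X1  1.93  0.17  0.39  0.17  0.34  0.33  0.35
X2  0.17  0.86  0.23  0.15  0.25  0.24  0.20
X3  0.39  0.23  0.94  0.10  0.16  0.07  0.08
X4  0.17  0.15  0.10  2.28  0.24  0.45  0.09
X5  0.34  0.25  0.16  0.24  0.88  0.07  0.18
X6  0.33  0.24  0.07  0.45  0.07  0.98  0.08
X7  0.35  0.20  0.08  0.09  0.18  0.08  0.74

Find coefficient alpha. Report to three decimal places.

Σσ²ᵢ = 1.93 + 0.86 + 0.94 + 2.28 + 0.88 + 0.98 + 0.74 = 8.61
Sum of the distinct covariances = 4.34
total variance = 8.61 + 2 × 4.34 = 17.29
α = (k/(k−1))·(1 − Σσ²ᵢ/total variance) = (7/6)·(1 − 8.61/17.29) = 0.586

coefficient alpha = 0.586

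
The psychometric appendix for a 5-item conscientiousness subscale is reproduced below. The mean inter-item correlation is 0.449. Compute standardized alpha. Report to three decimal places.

α = 0.803

Standardized α = k·r̄ / (1 + (k−1)·r̄) = 5 × 0.449 / (1 + 4 × 0.449)
  = 2.2450 / 2.7960 = 0.803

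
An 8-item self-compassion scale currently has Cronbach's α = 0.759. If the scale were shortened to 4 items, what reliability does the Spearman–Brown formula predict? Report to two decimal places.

predicted reliability = 0.61

Length factor m = 4/8 = 0.5000
α' = m·α / (1 − (1−m)·α)
   = 4/8 × 0.759 / (1 − (1 − 4/8) × 0.759)
   = 0.3795 / 0.6205 = 0.61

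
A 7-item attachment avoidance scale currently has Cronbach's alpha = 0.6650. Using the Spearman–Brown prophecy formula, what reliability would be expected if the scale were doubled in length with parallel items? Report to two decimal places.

Length factor m = 2
α' = m·α / (1 + (m−1)·α)
   = 2 × 0.6650 / (1 + (2 − 1) × 0.6650)
   = 1.3300 / 1.6650 = 0.80

predicted reliability = 0.80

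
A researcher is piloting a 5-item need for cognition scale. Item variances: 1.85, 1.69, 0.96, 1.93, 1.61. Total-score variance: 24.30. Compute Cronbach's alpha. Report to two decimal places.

Σσᵢ² = 1.85 + 1.69 + 0.96 + 1.93 + 1.61 = 8.04
α = (k/(k−1))·(1 − Σσᵢ²/σ²_T) = (5/4)·(1 − 8.04/24.30) = 0.84

Cronbach's alpha = 0.84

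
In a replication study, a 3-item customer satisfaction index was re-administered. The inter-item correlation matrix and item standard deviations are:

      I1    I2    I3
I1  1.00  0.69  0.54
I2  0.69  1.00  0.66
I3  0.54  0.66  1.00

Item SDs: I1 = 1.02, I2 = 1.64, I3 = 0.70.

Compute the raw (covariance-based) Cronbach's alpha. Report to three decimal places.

Cronbach's alpha = 0.782

Σσ²ᵢ = 1.02² + 1.64² + 0.70² = 4.2200
Covariances σ_ij = r_ij · s_i · s_j:
  σ(I1,I2) = 0.69 × 1.02 × 1.64 = 1.1542
  σ(I1,I3) = 0.54 × 1.02 × 0.70 = 0.3856
  σ(I2,I3) = 0.66 × 1.64 × 0.70 = 0.7577
σ²_T = Σσ²ᵢ + 2·Σσ_ij = 4.2200 + 2 × 2.2975 = 8.8150
α = (3/2)·(1 − 4.2200/8.8150) = 0.782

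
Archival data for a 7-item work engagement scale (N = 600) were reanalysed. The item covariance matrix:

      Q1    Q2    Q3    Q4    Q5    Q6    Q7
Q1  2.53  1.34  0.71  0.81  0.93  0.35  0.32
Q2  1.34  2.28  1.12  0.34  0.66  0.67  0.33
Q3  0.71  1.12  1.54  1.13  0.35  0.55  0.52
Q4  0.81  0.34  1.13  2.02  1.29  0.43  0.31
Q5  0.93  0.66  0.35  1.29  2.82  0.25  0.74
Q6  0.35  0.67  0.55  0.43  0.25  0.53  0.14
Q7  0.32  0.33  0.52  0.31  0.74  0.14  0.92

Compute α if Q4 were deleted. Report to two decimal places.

Remaining items: Q1, Q2, Q3, Q5, Q6, Q7 (k = 6).
Σσ²ᵢ = 2.53 + 2.28 + 1.54 + 2.82 + 0.53 + 0.92 = 10.62
Var(T) = 10.62 + 2 × 8.98 = 28.58
α (item deleted) = (6/5)·(1 − 10.62/28.58) = 0.75

α = 0.75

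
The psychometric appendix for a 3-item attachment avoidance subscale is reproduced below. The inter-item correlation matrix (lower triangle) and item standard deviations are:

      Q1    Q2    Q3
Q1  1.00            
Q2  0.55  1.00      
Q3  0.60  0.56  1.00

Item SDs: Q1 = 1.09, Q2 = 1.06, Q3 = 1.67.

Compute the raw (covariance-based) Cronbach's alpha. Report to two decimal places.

Σσ²ᵢ = 1.09² + 1.06² + 1.67² = 5.1006
Covariances σ_ij = r_ij · s_i · s_j:
  σ(Q1,Q2) = 0.55 × 1.09 × 1.06 = 0.6355
  σ(Q1,Q3) = 0.60 × 1.09 × 1.67 = 1.0922
  σ(Q2,Q3) = 0.56 × 1.06 × 1.67 = 0.9913
σ²_T = Σσ²ᵢ + 2·Σσ_ij = 5.1006 + 2 × 2.7190 = 10.5386
α = (3/2)·(1 − 5.1006/10.5386) = 0.77

Cronbach's alpha = 0.77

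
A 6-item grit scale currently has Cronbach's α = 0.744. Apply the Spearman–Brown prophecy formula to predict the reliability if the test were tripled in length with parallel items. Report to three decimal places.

Length factor m = 3
α' = m·α / (1 + (m−1)·α)
   = 3 × 0.744 / (1 + (3 − 1) × 0.744)
   = 2.2320 / 2.4880 = 0.897

predicted reliability = 0.897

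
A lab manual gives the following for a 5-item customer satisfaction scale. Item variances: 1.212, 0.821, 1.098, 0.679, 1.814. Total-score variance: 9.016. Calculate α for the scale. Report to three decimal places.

α = 0.470

sum of item variances = 1.212 + 0.821 + 1.098 + 0.679 + 1.814 = 5.624
α = (k/(k−1))·(1 − sum of item variances/total variance) = (5/4)·(1 − 5.624/9.016) = 0.470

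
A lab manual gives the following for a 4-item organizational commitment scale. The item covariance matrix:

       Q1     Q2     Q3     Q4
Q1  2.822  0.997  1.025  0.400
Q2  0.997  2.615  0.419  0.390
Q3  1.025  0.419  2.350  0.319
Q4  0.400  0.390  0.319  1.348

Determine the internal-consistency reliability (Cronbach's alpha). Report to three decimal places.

sum of item variances = 2.822 + 2.615 + 2.350 + 1.348 = 9.135
Sum of the distinct covariances = 3.550
total variance = 9.135 + 2 × 3.550 = 16.235
α = (k/(k−1))·(1 − sum of item variances/total variance) = (4/3)·(1 − 9.135/16.235) = 0.583

Cronbach's alpha = 0.583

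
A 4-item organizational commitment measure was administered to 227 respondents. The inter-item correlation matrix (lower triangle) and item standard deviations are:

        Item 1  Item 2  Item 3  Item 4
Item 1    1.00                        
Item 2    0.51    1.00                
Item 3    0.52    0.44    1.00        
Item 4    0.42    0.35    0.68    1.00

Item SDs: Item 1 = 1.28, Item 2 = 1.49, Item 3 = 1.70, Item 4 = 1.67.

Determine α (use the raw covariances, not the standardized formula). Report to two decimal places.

α = 0.79

Σσ²ᵢ = 1.28² + 1.49² + 1.70² + 1.67² = 9.5374
Covariances σ_ij = r_ij · s_i · s_j:
  σ(Item 1,Item 2) = 0.51 × 1.28 × 1.49 = 0.9727
  σ(Item 1,Item 3) = 0.52 × 1.28 × 1.70 = 1.1315
  σ(Item 1,Item 4) = 0.42 × 1.28 × 1.67 = 0.8978
  σ(Item 2,Item 3) = 0.44 × 1.49 × 1.70 = 1.1145
  σ(Item 2,Item 4) = 0.35 × 1.49 × 1.67 = 0.8709
  σ(Item 3,Item 4) = 0.68 × 1.70 × 1.67 = 1.9305
σ²_T = Σσ²ᵢ + 2·Σσ_ij = 9.5374 + 2 × 6.9179 = 23.3732
α = (4/3)·(1 − 9.5374/23.3732) = 0.79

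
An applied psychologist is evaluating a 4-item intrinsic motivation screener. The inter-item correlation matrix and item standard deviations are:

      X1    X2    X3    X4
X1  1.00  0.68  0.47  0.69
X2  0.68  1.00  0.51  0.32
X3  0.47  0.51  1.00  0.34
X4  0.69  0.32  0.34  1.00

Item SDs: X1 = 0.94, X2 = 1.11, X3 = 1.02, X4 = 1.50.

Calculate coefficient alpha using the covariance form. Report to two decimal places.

α = 0.78

Σσ²ᵢ = 0.94² + 1.11² + 1.02² + 1.50² = 5.4061
Covariances σ_ij = r_ij · s_i · s_j:
  σ(X1,X2) = 0.68 × 0.94 × 1.11 = 0.7095
  σ(X1,X3) = 0.47 × 0.94 × 1.02 = 0.4506
  σ(X1,X4) = 0.69 × 0.94 × 1.50 = 0.9729
  σ(X2,X3) = 0.51 × 1.11 × 1.02 = 0.5774
  σ(X2,X4) = 0.32 × 1.11 × 1.50 = 0.5328
  σ(X3,X4) = 0.34 × 1.02 × 1.50 = 0.5202
σ²_T = Σσ²ᵢ + 2·Σσ_ij = 5.4061 + 2 × 3.7634 = 12.9329
α = (4/3)·(1 − 5.4061/12.9329) = 0.78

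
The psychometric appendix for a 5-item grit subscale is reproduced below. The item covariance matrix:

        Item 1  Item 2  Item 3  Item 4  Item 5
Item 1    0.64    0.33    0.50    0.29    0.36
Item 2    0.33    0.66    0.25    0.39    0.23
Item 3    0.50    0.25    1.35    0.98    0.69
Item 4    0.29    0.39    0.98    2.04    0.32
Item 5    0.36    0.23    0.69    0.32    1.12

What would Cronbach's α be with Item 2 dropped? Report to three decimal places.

Cronbach's α = 0.733

Remaining items: Item 1, Item 3, Item 4, Item 5 (k = 4).
ΣVar(i) = 0.64 + 1.35 + 2.04 + 1.12 = 5.15
Var(T) = 5.15 + 2 × 3.14 = 11.43
α (item deleted) = (4/3)·(1 − 5.15/11.43) = 0.733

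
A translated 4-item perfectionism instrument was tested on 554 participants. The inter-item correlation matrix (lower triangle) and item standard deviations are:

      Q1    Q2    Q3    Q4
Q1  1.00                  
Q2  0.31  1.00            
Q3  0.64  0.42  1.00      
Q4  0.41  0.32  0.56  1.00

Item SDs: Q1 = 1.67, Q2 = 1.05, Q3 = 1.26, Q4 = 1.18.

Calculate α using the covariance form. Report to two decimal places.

α = 0.75

Σσ²ᵢ = 1.67² + 1.05² + 1.26² + 1.18² = 6.8714
Covariances σ_ij = r_ij · s_i · s_j:
  σ(Q1,Q2) = 0.31 × 1.67 × 1.05 = 0.5436
  σ(Q1,Q3) = 0.64 × 1.67 × 1.26 = 1.3467
  σ(Q1,Q4) = 0.41 × 1.67 × 1.18 = 0.8079
  σ(Q2,Q3) = 0.42 × 1.05 × 1.26 = 0.5557
  σ(Q2,Q4) = 0.32 × 1.05 × 1.18 = 0.3965
  σ(Q3,Q4) = 0.56 × 1.26 × 1.18 = 0.8326
σ²_T = Σσ²ᵢ + 2·Σσ_ij = 6.8714 + 2 × 4.4830 = 15.8374
α = (4/3)·(1 − 6.8714/15.8374) = 0.75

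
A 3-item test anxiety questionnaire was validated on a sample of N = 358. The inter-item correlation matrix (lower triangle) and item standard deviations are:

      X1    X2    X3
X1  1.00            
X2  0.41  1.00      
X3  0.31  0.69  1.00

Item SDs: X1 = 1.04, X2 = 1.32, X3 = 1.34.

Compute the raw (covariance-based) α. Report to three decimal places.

α = 0.734

Σσ²ᵢ = 1.04² + 1.32² + 1.34² = 4.6196
Covariances σ_ij = r_ij · s_i · s_j:
  σ(X1,X2) = 0.41 × 1.04 × 1.32 = 0.5628
  σ(X1,X3) = 0.31 × 1.04 × 1.34 = 0.4320
  σ(X2,X3) = 0.69 × 1.32 × 1.34 = 1.2205
σ²_T = Σσ²ᵢ + 2·Σσ_ij = 4.6196 + 2 × 2.2153 = 9.0502
α = (3/2)·(1 − 4.6196/9.0502) = 0.734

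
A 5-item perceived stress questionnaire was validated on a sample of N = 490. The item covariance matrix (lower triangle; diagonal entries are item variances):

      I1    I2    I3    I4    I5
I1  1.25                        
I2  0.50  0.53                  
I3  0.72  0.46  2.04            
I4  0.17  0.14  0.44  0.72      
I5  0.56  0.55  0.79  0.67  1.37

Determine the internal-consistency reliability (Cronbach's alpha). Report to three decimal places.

Σσ²ᵢ = 1.25 + 0.53 + 2.04 + 0.72 + 1.37 = 5.91
Σ_{i<j} σ_ij = 5.00
Var(T) = 5.91 + 2 × 5.00 = 15.91
α = (k/(k−1))·(1 − Σσ²ᵢ/Var(T)) = (5/4)·(1 − 5.91/15.91) = 0.786

α = 0.786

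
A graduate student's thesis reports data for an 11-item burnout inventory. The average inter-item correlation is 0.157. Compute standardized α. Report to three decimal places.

Standardized α = k·r̄ / (1 + (k−1)·r̄) = 11 × 0.157 / (1 + 10 × 0.157)
  = 1.7270 / 2.5700 = 0.672

α = 0.672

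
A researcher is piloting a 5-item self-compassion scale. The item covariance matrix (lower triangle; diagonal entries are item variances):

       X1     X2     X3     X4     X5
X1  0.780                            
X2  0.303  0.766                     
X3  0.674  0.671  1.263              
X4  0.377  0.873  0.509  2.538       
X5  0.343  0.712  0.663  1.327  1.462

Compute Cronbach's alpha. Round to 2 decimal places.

α = 0.82

ΣVar(i) = 0.780 + 0.766 + 1.263 + 2.538 + 1.462 = 6.809
Sum of off-diagonal covariances = 6.452
total variance = 6.809 + 2 × 6.452 = 19.713
α = (k/(k−1))·(1 − ΣVar(i)/total variance) = (5/4)·(1 − 6.809/19.713) = 0.82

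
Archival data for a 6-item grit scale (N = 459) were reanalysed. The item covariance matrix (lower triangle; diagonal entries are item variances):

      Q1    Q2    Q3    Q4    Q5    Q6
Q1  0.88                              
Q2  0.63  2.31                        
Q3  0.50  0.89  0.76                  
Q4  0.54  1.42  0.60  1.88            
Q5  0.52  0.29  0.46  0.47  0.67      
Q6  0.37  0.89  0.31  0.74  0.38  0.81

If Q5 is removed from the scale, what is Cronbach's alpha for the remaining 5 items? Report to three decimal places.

Remaining items: Q1, Q2, Q3, Q4, Q6 (k = 5).
ΣVar(i) = 0.88 + 2.31 + 0.76 + 1.88 + 0.81 = 6.64
σ²_total = 6.64 + 2 × 6.89 = 20.42
α (item deleted) = (5/4)·(1 − 6.64/20.42) = 0.844

Cronbach's alpha = 0.844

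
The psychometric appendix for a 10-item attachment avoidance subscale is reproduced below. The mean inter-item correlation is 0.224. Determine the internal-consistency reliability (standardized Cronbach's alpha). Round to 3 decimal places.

α = 0.743

Standardized α = k·r̄ / (1 + (k−1)·r̄) = 10 × 0.224 / (1 + 9 × 0.224)
  = 2.2400 / 3.0160 = 0.743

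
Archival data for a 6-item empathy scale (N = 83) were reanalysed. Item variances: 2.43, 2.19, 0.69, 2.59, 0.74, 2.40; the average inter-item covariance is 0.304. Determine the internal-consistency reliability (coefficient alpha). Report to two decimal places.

α = 0.54

Σσ²ᵢ = 2.43 + 2.19 + 0.69 + 2.59 + 0.74 + 2.40 = 11.04
Sum of the 15 distinct covariances = 15 × 0.304 = 4.560
Var(T) = Σσ²ᵢ + 2·Σcov = 11.04 + 2 × 4.560 = 20.160
α = (6/5)·(1 − 11.04/20.160) = 0.54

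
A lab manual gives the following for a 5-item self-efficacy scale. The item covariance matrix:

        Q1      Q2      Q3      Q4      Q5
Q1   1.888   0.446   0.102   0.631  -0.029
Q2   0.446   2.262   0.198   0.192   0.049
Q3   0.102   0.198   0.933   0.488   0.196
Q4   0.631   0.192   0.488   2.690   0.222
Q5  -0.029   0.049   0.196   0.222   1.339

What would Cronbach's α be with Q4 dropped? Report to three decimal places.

Remaining items: Q1, Q2, Q3, Q5 (k = 4).
sum of item variances = 1.888 + 2.262 + 0.933 + 1.339 = 6.422
total variance = 6.422 + 2 × 0.962 = 8.346
α (item deleted) = (4/3)·(1 − 6.422/8.346) = 0.307

α = 0.307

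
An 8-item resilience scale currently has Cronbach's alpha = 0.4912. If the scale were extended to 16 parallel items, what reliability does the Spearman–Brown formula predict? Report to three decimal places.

Length factor m = 16/8 = 2.0000
α' = m·α / (1 + (m−1)·α)
   = 16/8 × 0.4912 / (1 + (16/8 − 1) × 0.4912)
   = 0.9824 / 1.4912 = 0.659

predicted reliability = 0.659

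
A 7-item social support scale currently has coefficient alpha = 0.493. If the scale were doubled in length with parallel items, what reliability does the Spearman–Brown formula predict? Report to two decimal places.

predicted reliability = 0.66

Length factor m = 2
α' = m·α / (1 + (m−1)·α)
   = 2 × 0.493 / (1 + (2 − 1) × 0.493)
   = 0.9860 / 1.4930 = 0.66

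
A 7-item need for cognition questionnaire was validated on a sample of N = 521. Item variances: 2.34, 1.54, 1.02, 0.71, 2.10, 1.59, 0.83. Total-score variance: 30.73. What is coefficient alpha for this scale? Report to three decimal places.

α = 0.782

ΣVar(i) = 2.34 + 1.54 + 1.02 + 0.71 + 2.10 + 1.59 + 0.83 = 10.13
α = (k/(k−1))·(1 − ΣVar(i)/total variance) = (7/6)·(1 − 10.13/30.73) = 0.782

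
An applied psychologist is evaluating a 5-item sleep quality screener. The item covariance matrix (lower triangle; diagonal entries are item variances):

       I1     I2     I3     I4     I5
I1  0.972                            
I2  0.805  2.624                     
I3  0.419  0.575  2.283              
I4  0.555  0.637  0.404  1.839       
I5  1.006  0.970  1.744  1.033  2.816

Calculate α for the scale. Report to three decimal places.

α = 0.759

ΣVar(i) = 0.972 + 2.624 + 2.283 + 1.839 + 2.816 = 10.534
Σ_{i<j} σ_ij = 8.148
σ²_T = 10.534 + 2 × 8.148 = 26.830
α = (k/(k−1))·(1 − ΣVar(i)/σ²_T) = (5/4)·(1 − 10.534/26.830) = 0.759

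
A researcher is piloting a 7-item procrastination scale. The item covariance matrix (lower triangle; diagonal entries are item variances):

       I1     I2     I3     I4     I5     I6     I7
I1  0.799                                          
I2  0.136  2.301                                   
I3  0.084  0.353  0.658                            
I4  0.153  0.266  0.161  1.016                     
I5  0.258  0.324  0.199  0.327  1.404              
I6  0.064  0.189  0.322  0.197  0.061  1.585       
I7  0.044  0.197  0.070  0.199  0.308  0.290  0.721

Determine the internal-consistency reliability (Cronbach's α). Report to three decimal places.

Cronbach's α = 0.581

ΣVar(i) = 0.799 + 2.301 + 0.658 + 1.016 + 1.404 + 1.585 + 0.721 = 8.484
Sum of off-diagonal covariances = 4.202
σ²_T = 8.484 + 2 × 4.202 = 16.888
α = (k/(k−1))·(1 − ΣVar(i)/σ²_T) = (7/6)·(1 − 8.484/16.888) = 0.581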